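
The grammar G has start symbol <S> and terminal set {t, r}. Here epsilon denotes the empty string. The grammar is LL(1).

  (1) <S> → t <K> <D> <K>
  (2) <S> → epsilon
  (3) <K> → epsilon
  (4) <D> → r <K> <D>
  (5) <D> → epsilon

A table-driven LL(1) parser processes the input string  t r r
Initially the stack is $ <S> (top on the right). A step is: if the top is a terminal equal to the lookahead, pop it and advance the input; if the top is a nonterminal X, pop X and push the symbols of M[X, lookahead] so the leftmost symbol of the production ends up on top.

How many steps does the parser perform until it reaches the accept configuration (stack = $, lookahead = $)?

step 1: stack=$ <S>  input=t r r $  — expand <S> → t <K> <D> <K>
step 2: stack=$ <K> <D> <K> t  input=t r r $  — match t
step 3: stack=$ <K> <D> <K>  input=r r $  — expand <K> → epsilon
step 4: stack=$ <K> <D>  input=r r $  — expand <D> → r <K> <D>
step 5: stack=$ <K> <D> <K> r  input=r r $  — match r
step 6: stack=$ <K> <D> <K>  input=r $  — expand <K> → epsilon
step 7: stack=$ <K> <D>  input=r $  — expand <D> → r <K> <D>
step 8: stack=$ <K> <D> <K> r  input=r $  — match r
step 9: stack=$ <K> <D> <K>  input=$  — expand <K> → epsilon
step 10: stack=$ <K> <D>  input=$  — expand <D> → epsilon
step 11: stack=$ <K>  input=$  — expand <K> → epsilon
Accept reached after 11 steps.

11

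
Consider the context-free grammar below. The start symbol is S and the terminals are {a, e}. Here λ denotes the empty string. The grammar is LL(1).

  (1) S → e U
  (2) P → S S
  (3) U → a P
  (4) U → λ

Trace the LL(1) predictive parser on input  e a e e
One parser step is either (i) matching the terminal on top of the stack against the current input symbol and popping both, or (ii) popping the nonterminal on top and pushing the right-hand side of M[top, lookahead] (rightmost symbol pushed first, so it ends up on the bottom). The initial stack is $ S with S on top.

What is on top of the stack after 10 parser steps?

      Stack    Input      Action
   1  $ S      e a e e $  expand S → e U
   2  $ U e    e a e e $  match e
   3  $ U      a e e $    expand U → a P
   4  $ P a    a e e $    match a
   5  $ P      e e $      expand P → S S
   6  $ S S    e e $      expand S → e U
   7  $ S U e  e e $      match e
   8  $ S U    e $        expand U → λ
   9  $ S      e $        expand S → e U
  10  $ U e    e $        match e
Stack after step 10: $ U (top = U).

U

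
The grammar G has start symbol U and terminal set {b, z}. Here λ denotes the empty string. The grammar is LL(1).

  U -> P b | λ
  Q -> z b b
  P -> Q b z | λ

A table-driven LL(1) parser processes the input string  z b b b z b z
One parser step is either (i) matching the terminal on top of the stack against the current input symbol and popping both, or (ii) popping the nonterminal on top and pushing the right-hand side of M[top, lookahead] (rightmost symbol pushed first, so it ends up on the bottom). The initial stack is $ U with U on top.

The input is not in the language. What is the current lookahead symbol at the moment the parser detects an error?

z

      Stack          Input            Action
   1  $ U            z b b b z b z $  expand U -> P b
   2  $ b P          z b b b z b z $  expand P -> Q b z
   3  $ b z b Q      z b b b z b z $  expand Q -> z b b
   4  $ b z b b b z  z b b b z b z $  match z
   5  $ b z b b b    b b b z b z $    match b
   6  $ b z b b      b b z b z $      match b
   7  $ b z b        b z b z $        match b
   8  $ b z          z b z $          match z
   9  $ b            b z $            match b
  10  $              z $              error: stack empty but input remains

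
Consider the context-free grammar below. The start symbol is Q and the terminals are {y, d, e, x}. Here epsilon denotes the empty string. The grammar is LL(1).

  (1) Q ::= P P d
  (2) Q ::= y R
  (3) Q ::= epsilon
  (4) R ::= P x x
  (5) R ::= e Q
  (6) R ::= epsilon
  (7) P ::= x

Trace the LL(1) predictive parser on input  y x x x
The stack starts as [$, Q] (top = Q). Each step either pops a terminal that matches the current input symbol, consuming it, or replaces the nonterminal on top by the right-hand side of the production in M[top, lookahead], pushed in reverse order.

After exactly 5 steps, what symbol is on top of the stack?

     Stack    Input      Action
  1  $ Q      y x x x $  expand Q ::= y R
  2  $ R y    y x x x $  match y
  3  $ R      x x x $    expand R ::= P x x
  4  $ x x P  x x x $    expand P ::= x
  5  $ x x x  x x x $    match x
Stack after step 5: $ x x (top = x).

x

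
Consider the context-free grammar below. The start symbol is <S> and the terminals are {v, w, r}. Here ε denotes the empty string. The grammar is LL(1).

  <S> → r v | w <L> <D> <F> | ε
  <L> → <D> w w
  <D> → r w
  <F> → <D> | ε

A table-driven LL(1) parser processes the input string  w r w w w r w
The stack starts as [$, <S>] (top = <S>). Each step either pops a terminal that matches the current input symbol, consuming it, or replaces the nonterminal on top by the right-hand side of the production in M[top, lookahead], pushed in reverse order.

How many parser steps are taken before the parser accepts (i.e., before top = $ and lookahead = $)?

step 1: stack=$ <S>  input=w r w w w r w $  — expand <S> → w <L> <D> <F>
step 2: stack=$ <F> <D> <L> w  input=w r w w w r w $  — match w
step 3: stack=$ <F> <D> <L>  input=r w w w r w $  — expand <L> → <D> w w
step 4: stack=$ <F> <D> w w <D>  input=r w w w r w $  — expand <D> → r w
step 5: stack=$ <F> <D> w w w r  input=r w w w r w $  — match r
step 6: stack=$ <F> <D> w w w  input=w w w r w $  — match w
step 7: stack=$ <F> <D> w w  input=w w r w $  — match w
step 8: stack=$ <F> <D> w  input=w r w $  — match w
step 9: stack=$ <F> <D>  input=r w $  — expand <D> → r w
step 10: stack=$ <F> w r  input=r w $  — match r
step 11: stack=$ <F> w  input=w $  — match w
step 12: stack=$ <F>  input=$  — expand <F> → ε
Accept reached after 12 steps.

12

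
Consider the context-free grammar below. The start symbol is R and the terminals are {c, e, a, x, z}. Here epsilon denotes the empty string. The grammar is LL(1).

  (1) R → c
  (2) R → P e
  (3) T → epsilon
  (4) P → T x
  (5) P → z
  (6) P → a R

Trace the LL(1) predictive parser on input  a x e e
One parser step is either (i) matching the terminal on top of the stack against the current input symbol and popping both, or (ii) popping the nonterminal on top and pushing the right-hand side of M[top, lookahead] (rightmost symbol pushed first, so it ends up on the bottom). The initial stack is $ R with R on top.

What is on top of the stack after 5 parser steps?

step 1: stack=$ R  input=a x e e $  — expand R → P e
step 2: stack=$ e P  input=a x e e $  — expand P → a R
step 3: stack=$ e R a  input=a x e e $  — match a
step 4: stack=$ e R  input=x e e $  — expand R → P e
step 5: stack=$ e e P  input=x e e $  — expand P → T x
Stack after step 5: $ e e x T (top = T).

T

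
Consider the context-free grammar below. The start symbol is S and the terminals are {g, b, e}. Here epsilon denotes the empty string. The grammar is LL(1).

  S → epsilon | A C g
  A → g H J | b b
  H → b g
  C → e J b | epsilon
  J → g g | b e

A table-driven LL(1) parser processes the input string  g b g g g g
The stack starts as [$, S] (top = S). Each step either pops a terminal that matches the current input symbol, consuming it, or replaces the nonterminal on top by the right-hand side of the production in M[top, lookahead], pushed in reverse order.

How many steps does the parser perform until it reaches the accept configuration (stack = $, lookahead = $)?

11

step 1: stack=$ S  input=g b g g g g $  — expand S → A C g
step 2: stack=$ g C A  input=g b g g g g $  — expand A → g H J
step 3: stack=$ g C J H g  input=g b g g g g $  — match g
step 4: stack=$ g C J H  input=b g g g g $  — expand H → b g
step 5: stack=$ g C J g b  input=b g g g g $  — match b
step 6: stack=$ g C J g  input=g g g g $  — match g
step 7: stack=$ g C J  input=g g g $  — expand J → g g
step 8: stack=$ g C g g  input=g g g $  — match g
step 9: stack=$ g C g  input=g g $  — match g
step 10: stack=$ g C  input=g $  — expand C → epsilon
step 11: stack=$ g  input=g $  — match g
Accept reached after 11 steps.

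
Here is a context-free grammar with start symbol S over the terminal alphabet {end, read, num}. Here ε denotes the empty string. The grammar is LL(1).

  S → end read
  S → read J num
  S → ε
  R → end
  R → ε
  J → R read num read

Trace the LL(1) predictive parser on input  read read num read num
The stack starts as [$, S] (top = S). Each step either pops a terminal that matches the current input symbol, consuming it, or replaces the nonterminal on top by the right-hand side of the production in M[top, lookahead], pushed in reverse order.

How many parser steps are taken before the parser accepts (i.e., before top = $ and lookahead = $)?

8

     Stack                  Input                     Action
  1  $ S                    read read num read num $  expand S → read J num
  2  $ num J read           read read num read num $  match read
  3  $ num J                read num read num $       expand J → R read num read
  4  $ num read num read R  read num read num $       expand R → ε
  5  $ num read num read    read num read num $       match read
  6  $ num read num         num read num $            match num
  7  $ num read             read num $                match read
  8  $ num                  num $                     match num
Accept reached after 8 steps.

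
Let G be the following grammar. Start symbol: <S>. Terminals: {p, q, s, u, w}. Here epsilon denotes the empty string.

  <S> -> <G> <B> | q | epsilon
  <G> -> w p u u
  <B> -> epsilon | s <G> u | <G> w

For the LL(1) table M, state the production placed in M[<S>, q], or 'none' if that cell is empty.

<S> -> q

FIRST(<G>): from <G>->w p u u we get {w}. So FIRST(<G>) = {w}.
FIRST(<S>): from <S>-><G> <B> we get {w}; from <S>->q we get {q}; from <S>->epsilon we get {epsilon}. So FIRST(<S>) = {epsilon, q, w}.
FIRST(<B>): from <B>->epsilon we get {epsilon}; from <B>->s <G> u we get {s}; from <B>-><G> w we get {w}. So FIRST(<B>) = {epsilon, s, w}.
FOLLOW(<S>) includes $ since <S> is the start symbol.
FOLLOW(<S>): <S> appears on no right-hand side. Thus FOLLOW(<S>) = {$}.
For <S> -> <G> <B>: FIRST(<G> <B>) = {w}, so it goes in M[<S>, t] for t ∈ {w}.
For <S> -> q: FIRST(q) = {q}, so it goes in M[<S>, t] for t ∈ {q}.
For <S> -> epsilon: FIRST(epsilon) = {epsilon}, so it goes in M[<S>, t] for t ∈ {}; since epsilon ∈ FIRST, also for every t ∈ FOLLOW(<S>) = {$}.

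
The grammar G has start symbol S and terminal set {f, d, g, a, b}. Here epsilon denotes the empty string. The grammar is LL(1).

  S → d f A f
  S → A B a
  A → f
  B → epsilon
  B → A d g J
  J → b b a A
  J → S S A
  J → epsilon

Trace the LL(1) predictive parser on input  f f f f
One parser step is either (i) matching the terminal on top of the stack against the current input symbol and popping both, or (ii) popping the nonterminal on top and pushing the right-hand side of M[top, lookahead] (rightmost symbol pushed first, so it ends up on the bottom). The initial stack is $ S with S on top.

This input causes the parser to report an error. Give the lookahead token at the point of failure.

step 1: stack=$ S  input=f f f f $  — expand S → A B a
step 2: stack=$ a B A  input=f f f f $  — expand A → f
step 3: stack=$ a B f  input=f f f f $  — match f
step 4: stack=$ a B  input=f f f $  — expand B → A d g J
step 5: stack=$ a J g d A  input=f f f $  — expand A → f
step 6: stack=$ a J g d f  input=f f f $  — match f
step 7: stack=$ a J g d  input=f f $  — error: top is terminal d but lookahead is f

f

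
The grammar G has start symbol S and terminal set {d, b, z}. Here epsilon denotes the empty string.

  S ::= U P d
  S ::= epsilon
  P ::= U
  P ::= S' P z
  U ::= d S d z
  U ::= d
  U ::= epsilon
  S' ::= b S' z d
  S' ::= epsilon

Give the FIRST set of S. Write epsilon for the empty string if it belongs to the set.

FIRST(U) = {epsilon, d}
FIRST(S') = {epsilon, b}
FIRST(P) = {epsilon, b, d, z}  (via U, S' P z)
FIRST(S) = {epsilon, b, d, z}  (via U P d)

{epsilon, b, d, z}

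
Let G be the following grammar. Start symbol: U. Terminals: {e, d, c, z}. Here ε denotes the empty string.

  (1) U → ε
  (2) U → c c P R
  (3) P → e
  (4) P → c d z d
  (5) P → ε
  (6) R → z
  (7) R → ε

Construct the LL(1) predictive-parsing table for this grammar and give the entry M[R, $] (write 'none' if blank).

FIRST(U) = {ε, c}
FIRST(P) = {ε, c, e}
FIRST(R) = {ε, z}
FOLLOW(U) includes $ since U is the start symbol.
FOLLOW(U): U appears on no right-hand side. Thus FOLLOW(U) = {$}.
FOLLOW(R): in U→c c P R, the suffix after R is empty, so FOLLOW(R) ⊇ FOLLOW(U) = {$}. Thus FOLLOW(R) = {$}.
For R → z: FIRST(z) = {z}, so it goes in M[R, t] for t ∈ {z}.
For R → ε: FIRST(ε) = {ε}, so it goes in M[R, t] for t ∈ {}; since ε ∈ FIRST, also for every t ∈ FOLLOW(R) = {$}.

R → ε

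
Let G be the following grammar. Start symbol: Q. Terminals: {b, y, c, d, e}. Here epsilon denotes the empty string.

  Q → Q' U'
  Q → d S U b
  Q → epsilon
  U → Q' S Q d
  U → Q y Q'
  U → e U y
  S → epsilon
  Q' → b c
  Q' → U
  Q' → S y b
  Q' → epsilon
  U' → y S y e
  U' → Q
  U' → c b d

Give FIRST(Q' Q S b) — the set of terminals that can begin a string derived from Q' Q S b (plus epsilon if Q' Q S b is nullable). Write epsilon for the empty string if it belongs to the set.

FIRST(S): from S→epsilon we get {epsilon}. So FIRST(S) = {epsilon}.
FIRST(Q): from Q→Q' U' we get {epsilon, b, c, d, e, y}; from Q→d S U b we get {d}; from Q→epsilon we get {epsilon}. So FIRST(Q) = {epsilon, b, c, d, e, y}.
FIRST(U'): from U'→y S y e we get {y}; from U'→Q we get {epsilon, b, c, d, e, y}; from U'→c b d we get {c}. So FIRST(U') = {epsilon, b, c, d, e, y}.
FIRST(U): from U→Q' S Q d we get {b, c, d, e, y}; from U→Q y Q' we get {b, c, d, e, y}; from U→e U y we get {e}. So FIRST(U) = {b, c, d, e, y}.
FIRST(Q'): from Q'→b c we get {b}; from Q'→U we get {b, c, d, e, y}; from Q'→S y b we get {y}; from Q'→epsilon we get {epsilon}. So FIRST(Q') = {epsilon, b, c, d, e, y}.
FIRST(Q' Q S b): take FIRST of each symbol in turn, carrying on past any symbol whose FIRST contains epsilon; result {b, c, d, e, y}.

{b, c, d, e, y}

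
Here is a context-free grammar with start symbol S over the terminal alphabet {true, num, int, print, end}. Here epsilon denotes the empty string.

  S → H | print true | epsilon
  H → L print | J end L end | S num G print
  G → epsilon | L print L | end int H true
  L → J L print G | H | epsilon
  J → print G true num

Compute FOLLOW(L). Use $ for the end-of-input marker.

{end, print, true}

FIRST(J): from J→print G true num we get {print}. So FIRST(J) = {print}.
FIRST(S): from S→H we get {num, print}; from S→print true we get {print}; from S→epsilon we get {epsilon}. So FIRST(S) = {epsilon, num, print}.
FIRST(H): from H→L print we get {num, print}; from H→J end L end we get {print}; from H→S num G print we get {num, print}. So FIRST(H) = {num, print}.
FIRST(L): from L→J L print G we get {print}; from L→H we get {num, print}; from L→epsilon we get {epsilon}. So FIRST(L) = {epsilon, num, print}.
FIRST(G): from G→epsilon we get {epsilon}; from G→L print L we get {num, print}; from G→end int H true we get {end}. So FIRST(G) = {epsilon, end, num, print}.
FOLLOW(S) includes $ since S is the start symbol.
FOLLOW(S): in H→S num G print, S is followed by num G print with FIRST {num}. Thus FOLLOW(S) = {$, num}.
FOLLOW(J): in H→J end L end, J is followed by end L end with FIRST {end}; in L→J L print G, J is followed by L print G with FIRST {num, print}. Thus FOLLOW(J) = {end, num, print}.
FOLLOW(H): in S→H, the suffix after H is empty, so FOLLOW(H) ⊇ FOLLOW(S) = {$, num}; in G→end int H true, H is followed by true with FIRST {true}; in L→H, the suffix after H is empty, so FOLLOW(H) ⊇ FOLLOW(L) = {end, print, true}. Thus FOLLOW(H) = {$, end, num, print, true}.
FOLLOW(G): in H→S num G print, G is followed by print with FIRST {print}; in L→J L print G, the suffix after G is empty, so FOLLOW(G) ⊇ FOLLOW(L) = {end, print, true}; in J→print G true num, G is followed by true num with FIRST {true}. Thus FOLLOW(G) = {end, print, true}.
FOLLOW(L): in H→L print, L is followed by print with FIRST {print}; in H→J end L end, L is followed by end with FIRST {end}; in G→L print L (occurrence 1), L is followed by print L with FIRST {print}; in G→L print L (occurrence 2), the suffix after L is empty, so FOLLOW(L) ⊇ FOLLOW(G) = {end, print, true}; in L→J L print G, L is followed by print G with FIRST {print}. Thus FOLLOW(L) = {end, print, true}.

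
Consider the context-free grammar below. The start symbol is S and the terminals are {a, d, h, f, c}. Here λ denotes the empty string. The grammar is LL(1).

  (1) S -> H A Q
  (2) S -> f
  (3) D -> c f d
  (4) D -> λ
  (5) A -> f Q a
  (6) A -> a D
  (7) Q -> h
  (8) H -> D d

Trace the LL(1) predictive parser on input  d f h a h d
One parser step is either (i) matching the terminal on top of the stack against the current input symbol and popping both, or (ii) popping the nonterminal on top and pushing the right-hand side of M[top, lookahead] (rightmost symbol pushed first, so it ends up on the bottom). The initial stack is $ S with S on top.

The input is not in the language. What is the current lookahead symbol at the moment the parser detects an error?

      Stack      Input          Action
   1  $ S        d f h a h d $  expand S -> H A Q
   2  $ Q A H    d f h a h d $  expand H -> D d
   3  $ Q A d D  d f h a h d $  expand D -> λ
   4  $ Q A d    d f h a h d $  match d
   5  $ Q A      f h a h d $    expand A -> f Q a
   6  $ Q a Q f  f h a h d $    match f
   7  $ Q a Q    h a h d $      expand Q -> h
   8  $ Q a h    h a h d $      match h
   9  $ Q a      a h d $        match a
  10  $ Q        h d $          expand Q -> h
  11  $ h        h d $          match h
  12  $          d $            error: stack empty but input remains

d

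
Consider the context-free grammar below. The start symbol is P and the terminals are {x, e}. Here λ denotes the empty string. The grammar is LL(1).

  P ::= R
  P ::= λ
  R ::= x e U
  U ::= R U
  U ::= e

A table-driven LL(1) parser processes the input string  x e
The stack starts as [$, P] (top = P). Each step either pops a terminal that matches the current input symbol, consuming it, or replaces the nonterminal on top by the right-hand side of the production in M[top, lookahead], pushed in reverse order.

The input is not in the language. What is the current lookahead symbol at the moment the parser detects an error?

     Stack    Input  Action
  1  $ P      x e $  expand P ::= R
  2  $ R      x e $  expand R ::= x e U
  3  $ U e x  x e $  match x
  4  $ U e    e $    match e
  5  $ U      $      error: M[U, $] is empty

$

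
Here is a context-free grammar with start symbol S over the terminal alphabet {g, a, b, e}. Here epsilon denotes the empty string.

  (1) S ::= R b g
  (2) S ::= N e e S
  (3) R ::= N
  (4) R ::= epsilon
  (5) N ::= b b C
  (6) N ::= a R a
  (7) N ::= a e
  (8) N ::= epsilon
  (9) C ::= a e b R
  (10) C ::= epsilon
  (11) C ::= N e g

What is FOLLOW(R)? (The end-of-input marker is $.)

FIRST(N): from N::=b b C we get {b}; from N::=a R a we get {a}; from N::=a e we get {a}; from N::=epsilon we get {epsilon}. So FIRST(N) = {epsilon, a, b}.
FIRST(R): from R::=N we get {epsilon, a, b}; from R::=epsilon we get {epsilon}. So FIRST(R) = {epsilon, a, b}.
FIRST(C): from C::=a e b R we get {a}; from C::=epsilon we get {epsilon}; from C::=N e g we get {a, b, e}. So FIRST(C) = {epsilon, a, b, e}.
FIRST(S): from S::=R b g we get {a, b}; from S::=N e e S we get {a, b, e}. So FIRST(S) = {a, b, e}.
FOLLOW(S) includes $ since S is the start symbol.
FOLLOW(S): in S::=N e e S, the suffix after S is empty (adds nothing new). Thus FOLLOW(S) = {$}.
FOLLOW(R): in S::=R b g, R is followed by b g with FIRST {b}; in N::=a R a, R is followed by a with FIRST {a}; in C::=a e b R, the suffix after R is empty, so FOLLOW(R) ⊇ FOLLOW(C) = {a, b, e}. Thus FOLLOW(R) = {a, b, e}.
FOLLOW(N): in S::=N e e S, N is followed by e e S with FIRST {e}; in R::=N, the suffix after N is empty, so FOLLOW(N) ⊇ FOLLOW(R) = {a, b, e}; in C::=N e g, N is followed by e g with FIRST {e}. Thus FOLLOW(N) = {a, b, e}.
FOLLOW(C): in N::=b b C, the suffix after C is empty, so FOLLOW(C) ⊇ FOLLOW(N) = {a, b, e}. Thus FOLLOW(C) = {a, b, e}.

{a, b, e}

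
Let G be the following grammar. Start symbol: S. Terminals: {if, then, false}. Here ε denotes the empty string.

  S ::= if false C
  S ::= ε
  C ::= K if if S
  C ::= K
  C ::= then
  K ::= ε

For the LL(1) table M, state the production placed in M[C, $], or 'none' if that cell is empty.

C ::= K

FIRST(S): from S::=if false C we get {if}; from S::=ε we get {ε}. So FIRST(S) = {ε, if}.
FIRST(K): from K::=ε we get {ε}. So FIRST(K) = {ε}.
FIRST(C): from C::=K if if S we get {if}; from C::=K we get {ε}; from C::=then we get {then}. So FIRST(C) = {ε, if, then}.
FOLLOW(S) includes $ since S is the start symbol.
FOLLOW(S): in C::=K if if S, the suffix after S is empty, so FOLLOW(S) ⊇ FOLLOW(C) = {$}. Thus FOLLOW(S) = {$}.
FOLLOW(C): in S::=if false C, the suffix after C is empty, so FOLLOW(C) ⊇ FOLLOW(S) = {$}. Thus FOLLOW(C) = {$}.
For C ::= K if if S: FIRST(K if if S) = {if}, so it goes in M[C, t] for t ∈ {if}.
For C ::= K: FIRST(K) = {ε}, so it goes in M[C, t] for t ∈ {}; since ε ∈ FIRST, also for every t ∈ FOLLOW(C) = {$}.
For C ::= then: FIRST(then) = {then}, so it goes in M[C, t] for t ∈ {then}.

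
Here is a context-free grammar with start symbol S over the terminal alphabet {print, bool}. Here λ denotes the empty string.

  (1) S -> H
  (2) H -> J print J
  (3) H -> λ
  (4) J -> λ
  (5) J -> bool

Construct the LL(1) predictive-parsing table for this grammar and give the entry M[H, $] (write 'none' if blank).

H -> λ

FIRST(J): from J->λ we get {λ}; from J->bool we get {bool}. So FIRST(J) = {λ, bool}.
FIRST(H): from H->J print J we get {bool, print}; from H->λ we get {λ}. So FIRST(H) = {λ, bool, print}.
FIRST(S): from S->H we get {λ, bool, print}. So FIRST(S) = {λ, bool, print}.
FOLLOW(S) includes $ since S is the start symbol.
FOLLOW(S): S appears on no right-hand side. Thus FOLLOW(S) = {$}.
FOLLOW(H): in S->H, the suffix after H is empty, so FOLLOW(H) ⊇ FOLLOW(S) = {$}. Thus FOLLOW(H) = {$}.
For H -> J print J: FIRST(J print J) = {bool, print}, so it goes in M[H, t] for t ∈ {bool, print}.
For H -> λ: FIRST(λ) = {λ}, so it goes in M[H, t] for t ∈ {}; since λ ∈ FIRST, also for every t ∈ FOLLOW(H) = {$}.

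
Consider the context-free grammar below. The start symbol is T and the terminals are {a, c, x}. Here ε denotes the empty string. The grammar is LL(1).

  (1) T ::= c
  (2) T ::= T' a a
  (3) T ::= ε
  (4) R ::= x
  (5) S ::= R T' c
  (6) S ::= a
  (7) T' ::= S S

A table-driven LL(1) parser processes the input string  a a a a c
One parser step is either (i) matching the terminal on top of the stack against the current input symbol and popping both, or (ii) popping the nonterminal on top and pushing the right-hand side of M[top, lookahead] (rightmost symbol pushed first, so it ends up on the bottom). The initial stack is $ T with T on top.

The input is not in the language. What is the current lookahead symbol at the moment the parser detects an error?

c

     Stack      Input        Action
  1  $ T        a a a a c $  expand T ::= T' a a
  2  $ a a T'   a a a a c $  expand T' ::= S S
  3  $ a a S S  a a a a c $  expand S ::= a
  4  $ a a S a  a a a a c $  match a
  5  $ a a S    a a a c $    expand S ::= a
  6  $ a a a    a a a c $    match a
  7  $ a a      a a c $      match a
  8  $ a        a c $        match a
  9  $          c $          error: stack empty but input remains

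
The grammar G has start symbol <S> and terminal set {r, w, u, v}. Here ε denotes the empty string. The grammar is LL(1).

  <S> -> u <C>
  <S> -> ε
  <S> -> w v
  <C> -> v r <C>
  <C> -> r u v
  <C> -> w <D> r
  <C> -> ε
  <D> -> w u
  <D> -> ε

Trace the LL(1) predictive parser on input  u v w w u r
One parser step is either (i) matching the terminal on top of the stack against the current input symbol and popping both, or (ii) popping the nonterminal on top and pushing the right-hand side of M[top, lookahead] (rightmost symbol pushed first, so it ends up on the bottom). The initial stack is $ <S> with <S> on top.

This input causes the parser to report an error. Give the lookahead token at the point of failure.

step 1: stack=$ <S>  input=u v w w u r $  — expand <S> -> u <C>
step 2: stack=$ <C> u  input=u v w w u r $  — match u
step 3: stack=$ <C>  input=v w w u r $  — expand <C> -> v r <C>
step 4: stack=$ <C> r v  input=v w w u r $  — match v
step 5: stack=$ <C> r  input=w w u r $  — error: top is terminal r but lookahead is w

w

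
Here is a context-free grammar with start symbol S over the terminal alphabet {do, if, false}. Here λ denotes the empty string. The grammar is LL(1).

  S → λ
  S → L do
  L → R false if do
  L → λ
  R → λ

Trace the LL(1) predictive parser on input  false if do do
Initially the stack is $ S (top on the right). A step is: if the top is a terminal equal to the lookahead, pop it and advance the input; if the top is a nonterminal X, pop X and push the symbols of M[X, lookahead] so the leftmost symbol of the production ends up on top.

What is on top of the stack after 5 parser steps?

do

step 1: stack=$ S  input=false if do do $  — expand S → L do
step 2: stack=$ do L  input=false if do do $  — expand L → R false if do
step 3: stack=$ do do if false R  input=false if do do $  — expand R → λ
step 4: stack=$ do do if false  input=false if do do $  — match false
step 5: stack=$ do do if  input=if do do $  — match if
Stack after step 5: $ do do (top = do).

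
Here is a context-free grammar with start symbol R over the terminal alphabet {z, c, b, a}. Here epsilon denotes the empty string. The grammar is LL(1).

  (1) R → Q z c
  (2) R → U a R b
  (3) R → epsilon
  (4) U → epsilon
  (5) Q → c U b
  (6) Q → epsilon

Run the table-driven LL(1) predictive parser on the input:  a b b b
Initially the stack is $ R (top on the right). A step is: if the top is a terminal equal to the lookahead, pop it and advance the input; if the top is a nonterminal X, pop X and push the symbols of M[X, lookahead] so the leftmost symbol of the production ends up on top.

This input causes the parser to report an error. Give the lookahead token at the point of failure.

step 1: stack=$ R  input=a b b b $  — expand R → U a R b
step 2: stack=$ b R a U  input=a b b b $  — expand U → epsilon
step 3: stack=$ b R a  input=a b b b $  — match a
step 4: stack=$ b R  input=b b b $  — expand R → epsilon
step 5: stack=$ b  input=b b b $  — match b
step 6: stack=$  input=b b $  — error: stack empty but input remains

b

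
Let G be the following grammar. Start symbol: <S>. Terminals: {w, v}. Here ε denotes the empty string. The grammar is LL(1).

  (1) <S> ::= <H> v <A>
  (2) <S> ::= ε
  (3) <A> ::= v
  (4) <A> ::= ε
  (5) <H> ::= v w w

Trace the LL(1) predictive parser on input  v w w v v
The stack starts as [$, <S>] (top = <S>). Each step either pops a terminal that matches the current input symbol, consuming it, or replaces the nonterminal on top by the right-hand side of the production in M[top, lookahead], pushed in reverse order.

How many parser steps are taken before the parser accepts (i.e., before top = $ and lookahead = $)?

step 1: stack=$ <S>  input=v w w v v $  — expand <S> ::= <H> v <A>
step 2: stack=$ <A> v <H>  input=v w w v v $  — expand <H> ::= v w w
step 3: stack=$ <A> v w w v  input=v w w v v $  — match v
step 4: stack=$ <A> v w w  input=w w v v $  — match w
step 5: stack=$ <A> v w  input=w v v $  — match w
step 6: stack=$ <A> v  input=v v $  — match v
step 7: stack=$ <A>  input=v $  — expand <A> ::= v
step 8: stack=$ v  input=v $  — match v
Accept reached after 8 steps.

8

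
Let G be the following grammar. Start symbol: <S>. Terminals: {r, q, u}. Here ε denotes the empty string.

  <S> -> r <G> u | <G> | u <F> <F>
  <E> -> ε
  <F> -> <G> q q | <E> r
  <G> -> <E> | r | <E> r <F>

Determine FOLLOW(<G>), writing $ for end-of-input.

FIRST(<E>): from <E>->ε we get {ε}. So FIRST(<E>) = {ε}.
FIRST(<G>): from <G>-><E> we get {ε}; from <G>->r we get {r}; from <G>-><E> r <F> we get {r}. So FIRST(<G>) = {ε, r}.
FIRST(<S>): from <S>->r <G> u we get {r}; from <S>-><G> we get {ε, r}; from <S>->u <F> <F> we get {u}. So FIRST(<S>) = {ε, r, u}.
FIRST(<F>): from <F>-><G> q q we get {q, r}; from <F>-><E> r we get {r}. So FIRST(<F>) = {q, r}.
FOLLOW(<S>) includes $ since <S> is the start symbol.
FOLLOW(<S>): <S> appears on no right-hand side. Thus FOLLOW(<S>) = {$}.
FOLLOW(<G>): in <S>->r <G> u, <G> is followed by u with FIRST {u}; in <S>-><G>, the suffix after <G> is empty, so FOLLOW(<G>) ⊇ FOLLOW(<S>) = {$}; in <F>-><G> q q, <G> is followed by q q with FIRST {q}. Thus FOLLOW(<G>) = {$, q, u}.
FOLLOW(<E>): in <F>-><E> r, <E> is followed by r with FIRST {r}; in <G>-><E>, the suffix after <E> is empty, so FOLLOW(<E>) ⊇ FOLLOW(<G>) = {$, q, u}; in <G>-><E> r <F>, <E> is followed by r <F> with FIRST {r}. Thus FOLLOW(<E>) = {$, q, r, u}.
FOLLOW(<F>): in <S>->u <F> <F> (occurrence 1), <F> is followed by <F> with FIRST {q, r}; in <S>->u <F> <F> (occurrence 2), the suffix after <F> is empty, so FOLLOW(<F>) ⊇ FOLLOW(<S>) = {$}; in <G>-><E> r <F>, the suffix after <F> is empty, so FOLLOW(<F>) ⊇ FOLLOW(<G>) = {$, q, u}. Thus FOLLOW(<F>) = {$, q, r, u}.

{$, q, u}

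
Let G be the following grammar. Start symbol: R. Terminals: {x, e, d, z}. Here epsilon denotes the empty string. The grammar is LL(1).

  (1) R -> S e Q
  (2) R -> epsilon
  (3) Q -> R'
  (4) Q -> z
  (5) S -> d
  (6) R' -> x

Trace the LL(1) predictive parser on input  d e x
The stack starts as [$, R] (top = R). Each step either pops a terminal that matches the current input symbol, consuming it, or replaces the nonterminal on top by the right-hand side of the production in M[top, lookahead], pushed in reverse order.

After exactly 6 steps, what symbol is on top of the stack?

step 1: stack=$ R  input=d e x $  — expand R -> S e Q
step 2: stack=$ Q e S  input=d e x $  — expand S -> d
step 3: stack=$ Q e d  input=d e x $  — match d
step 4: stack=$ Q e  input=e x $  — match e
step 5: stack=$ Q  input=x $  — expand Q -> R'
step 6: stack=$ R'  input=x $  — expand R' -> x
Stack after step 6: $ x (top = x).

x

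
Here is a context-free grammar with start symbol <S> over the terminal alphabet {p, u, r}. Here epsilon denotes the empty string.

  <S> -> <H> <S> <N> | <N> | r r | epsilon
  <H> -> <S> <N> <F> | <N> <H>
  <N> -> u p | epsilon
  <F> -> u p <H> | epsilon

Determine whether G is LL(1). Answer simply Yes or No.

No

FIRST(<S>) = {epsilon, r, u}
FIRST(<H>) = {epsilon, r, u}
FIRST(<N>) = {epsilon, u}
FIRST(<F>) = {epsilon, u}
FOLLOW(<S>) = {$, r, u}
FOLLOW(<H>) = {$, r, u}
FOLLOW(<N>) = {$, r, u}
FOLLOW(<F>) = {$, r, u}
Cell M[<F>, u] receives both <F> -> u p <H> and <F> -> epsilon — the grammar is not LL(1).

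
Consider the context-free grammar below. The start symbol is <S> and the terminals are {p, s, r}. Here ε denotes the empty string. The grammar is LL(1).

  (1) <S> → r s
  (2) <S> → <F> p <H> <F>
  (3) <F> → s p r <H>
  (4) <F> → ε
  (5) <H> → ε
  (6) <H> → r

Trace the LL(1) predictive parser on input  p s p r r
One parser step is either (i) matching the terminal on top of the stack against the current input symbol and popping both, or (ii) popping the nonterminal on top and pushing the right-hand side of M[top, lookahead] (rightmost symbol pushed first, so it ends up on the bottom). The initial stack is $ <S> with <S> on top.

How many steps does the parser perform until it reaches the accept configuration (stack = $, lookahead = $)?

10

step 1: stack=$ <S>  input=p s p r r $  — expand <S> → <F> p <H> <F>
step 2: stack=$ <F> <H> p <F>  input=p s p r r $  — expand <F> → ε
step 3: stack=$ <F> <H> p  input=p s p r r $  — match p
step 4: stack=$ <F> <H>  input=s p r r $  — expand <H> → ε
step 5: stack=$ <F>  input=s p r r $  — expand <F> → s p r <H>
step 6: stack=$ <H> r p s  input=s p r r $  — match s
step 7: stack=$ <H> r p  input=p r r $  — match p
step 8: stack=$ <H> r  input=r r $  — match r
step 9: stack=$ <H>  input=r $  — expand <H> → r
step 10: stack=$ r  input=r $  — match r
Accept reached after 10 steps.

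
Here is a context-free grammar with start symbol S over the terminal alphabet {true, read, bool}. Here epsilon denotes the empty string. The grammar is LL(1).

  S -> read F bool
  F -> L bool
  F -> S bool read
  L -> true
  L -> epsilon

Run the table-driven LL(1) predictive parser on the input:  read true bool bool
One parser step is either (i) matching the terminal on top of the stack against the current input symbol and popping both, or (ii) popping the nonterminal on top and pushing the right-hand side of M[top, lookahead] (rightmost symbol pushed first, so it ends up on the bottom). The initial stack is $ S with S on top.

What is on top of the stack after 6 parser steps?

step 1: stack=$ S  input=read true bool bool $  — expand S -> read F bool
step 2: stack=$ bool F read  input=read true bool bool $  — match read
step 3: stack=$ bool F  input=true bool bool $  — expand F -> L bool
step 4: stack=$ bool bool L  input=true bool bool $  — expand L -> true
step 5: stack=$ bool bool true  input=true bool bool $  — match true
step 6: stack=$ bool bool  input=bool bool $  — match bool
Stack after step 6: $ bool (top = bool).

bool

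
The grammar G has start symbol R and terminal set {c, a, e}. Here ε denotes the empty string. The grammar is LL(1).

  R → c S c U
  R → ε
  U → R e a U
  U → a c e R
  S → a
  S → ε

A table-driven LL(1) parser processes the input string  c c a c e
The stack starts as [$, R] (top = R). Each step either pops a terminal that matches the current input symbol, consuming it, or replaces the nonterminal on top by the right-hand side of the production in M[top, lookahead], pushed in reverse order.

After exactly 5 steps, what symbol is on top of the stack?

a

step 1: stack=$ R  input=c c a c e $  — expand R → c S c U
step 2: stack=$ U c S c  input=c c a c e $  — match c
step 3: stack=$ U c S  input=c a c e $  — expand S → ε
step 4: stack=$ U c  input=c a c e $  — match c
step 5: stack=$ U  input=a c e $  — expand U → a c e R
Stack after step 5: $ R e c a (top = a).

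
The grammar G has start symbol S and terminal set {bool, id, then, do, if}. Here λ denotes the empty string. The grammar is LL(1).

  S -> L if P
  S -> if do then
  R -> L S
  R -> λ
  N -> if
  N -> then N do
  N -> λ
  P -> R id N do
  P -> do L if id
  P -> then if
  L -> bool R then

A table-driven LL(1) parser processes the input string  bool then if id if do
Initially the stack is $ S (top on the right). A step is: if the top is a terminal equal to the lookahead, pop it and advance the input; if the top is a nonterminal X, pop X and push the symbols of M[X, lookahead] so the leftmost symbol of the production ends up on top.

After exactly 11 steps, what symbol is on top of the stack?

      Stack               Input                    Action
   1  $ S                 bool then if id if do $  expand S -> L if P
   2  $ P if L            bool then if id if do $  expand L -> bool R then
   3  $ P if then R bool  bool then if id if do $  match bool
   4  $ P if then R       then if id if do $       expand R -> λ
   5  $ P if then         then if id if do $       match then
   6  $ P if              if id if do $            match if
   7  $ P                 id if do $               expand P -> R id N do
   8  $ do N id R         id if do $               expand R -> λ
   9  $ do N id           id if do $               match id
  10  $ do N              if do $                  expand N -> if
  11  $ do if             if do $                  match if
Stack after step 11: $ do (top = do).

do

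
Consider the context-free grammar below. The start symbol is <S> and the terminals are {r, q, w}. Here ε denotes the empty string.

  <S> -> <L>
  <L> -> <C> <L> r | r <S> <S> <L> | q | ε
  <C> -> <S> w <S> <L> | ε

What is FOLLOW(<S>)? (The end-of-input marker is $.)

FIRST(<S>): from <S>-><L> we get {ε, q, r, w}. So FIRST(<S>) = {ε, q, r, w}.
FIRST(<C>): from <C>-><S> w <S> <L> we get {q, r, w}; from <C>->ε we get {ε}. So FIRST(<C>) = {ε, q, r, w}.
FIRST(<L>): from <L>-><C> <L> r we get {q, r, w}; from <L>->r <S> <S> <L> we get {r}; from <L>->q we get {q}; from <L>->ε we get {ε}. So FIRST(<L>) = {ε, q, r, w}.
FOLLOW(<S>) includes $ since <S> is the start symbol.
FOLLOW(<C>): in <L>-><C> <L> r, <C> is followed by <L> r with FIRST {q, r, w}. Thus FOLLOW(<C>) = {q, r, w}.
FOLLOW(<S>): in <L>->r <S> <S> <L> (occurrence 1), <S> is followed by <S> <L> with FIRST {ε, q, r, w}; in <L>->r <S> <S> <L> (occurrence 1), the suffix after <S> is nullable, so FOLLOW(<S>) ⊇ FOLLOW(<L>) = {$, q, r, w}; in <L>->r <S> <S> <L> (occurrence 2), <S> is followed by <L> with FIRST {ε, q, r, w}; in <L>->r <S> <S> <L> (occurrence 2), the suffix after <S> is nullable, so FOLLOW(<S>) ⊇ FOLLOW(<L>) = {$, q, r, w}; in <C>-><S> w <S> <L> (occurrence 1), <S> is followed by w <S> <L> with FIRST {w}; in <C>-><S> w <S> <L> (occurrence 2), <S> is followed by <L> with FIRST {ε, q, r, w}; in <C>-><S> w <S> <L> (occurrence 2), the suffix after <S> is nullable, so FOLLOW(<S>) ⊇ FOLLOW(<C>) = {q, r, w}. Thus FOLLOW(<S>) = {$, q, r, w}.
FOLLOW(<L>): in <S>-><L>, the suffix after <L> is empty, so FOLLOW(<L>) ⊇ FOLLOW(<S>) = {$, q, r, w}; in <L>-><C> <L> r, <L> is followed by r with FIRST {r}; in <L>->r <S> <S> <L>, the suffix after <L> is empty (adds nothing new); in <C>-><S> w <S> <L>, the suffix after <L> is empty, so FOLLOW(<L>) ⊇ FOLLOW(<C>) = {q, r, w}. Thus FOLLOW(<L>) = {$, q, r, w}.

{$, q, r, w}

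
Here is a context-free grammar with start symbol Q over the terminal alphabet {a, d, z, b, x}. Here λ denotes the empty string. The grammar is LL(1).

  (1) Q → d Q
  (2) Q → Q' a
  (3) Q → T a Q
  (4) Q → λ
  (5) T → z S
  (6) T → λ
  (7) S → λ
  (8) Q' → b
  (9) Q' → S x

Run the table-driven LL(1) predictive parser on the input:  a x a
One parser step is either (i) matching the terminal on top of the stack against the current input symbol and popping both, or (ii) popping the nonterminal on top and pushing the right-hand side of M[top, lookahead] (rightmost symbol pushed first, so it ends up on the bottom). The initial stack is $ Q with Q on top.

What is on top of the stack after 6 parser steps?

x

     Stack    Input    Action
  1  $ Q      a x a $  expand Q → T a Q
  2  $ Q a T  a x a $  expand T → λ
  3  $ Q a    a x a $  match a
  4  $ Q      x a $    expand Q → Q' a
  5  $ a Q'   x a $    expand Q' → S x
  6  $ a x S  x a $    expand S → λ
Stack after step 6: $ a x (top = x).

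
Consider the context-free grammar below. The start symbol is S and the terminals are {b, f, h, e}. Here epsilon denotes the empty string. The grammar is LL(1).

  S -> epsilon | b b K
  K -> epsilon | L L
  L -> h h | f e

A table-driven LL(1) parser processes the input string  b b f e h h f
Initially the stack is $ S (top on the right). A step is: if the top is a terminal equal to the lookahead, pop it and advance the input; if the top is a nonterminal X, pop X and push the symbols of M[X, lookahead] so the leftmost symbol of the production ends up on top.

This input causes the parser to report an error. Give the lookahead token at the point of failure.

f

      Stack    Input            Action
   1  $ S      b b f e h h f $  expand S -> b b K
   2  $ K b b  b b f e h h f $  match b
   3  $ K b    b f e h h f $    match b
   4  $ K      f e h h f $      expand K -> L L
   5  $ L L    f e h h f $      expand L -> f e
   6  $ L e f  f e h h f $      match f
   7  $ L e    e h h f $        match e
   8  $ L      h h f $          expand L -> h h
   9  $ h h    h h f $          match h
  10  $ h      h f $            match h
  11  $        f $              error: stack empty but input remains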